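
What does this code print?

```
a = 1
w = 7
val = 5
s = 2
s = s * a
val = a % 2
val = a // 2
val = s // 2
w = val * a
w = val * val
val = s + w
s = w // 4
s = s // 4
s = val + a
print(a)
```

s = 2*1 = 2
val = 1%2 = 1
val = 1//2 = 0
val = 2//2 = 1
w = 1*1 = 1
w = 1*1 = 1
val = 2+1 = 3
s = 1//4 = 0
s = 0//4 = 0
s = 3+1 = 4

1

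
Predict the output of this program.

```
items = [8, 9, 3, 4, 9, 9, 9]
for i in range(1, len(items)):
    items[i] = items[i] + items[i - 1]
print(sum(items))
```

i=1: items[1] = 9+8 = 17 → [8, 17, 3, 4, 9, 9, 9]
i=2: items[2] = 3+17 = 20 → [8, 17, 20, 4, 9, 9, 9]
i=3: items[3] = 4+20 = 24 → [8, 17, 20, 24, 9, 9, 9]
i=4: items[4] = 9+24 = 33 → [8, 17, 20, 24, 33, 9, 9]
i=5: items[5] = 9+33 = 42 → [8, 17, 20, 24, 33, 42, 9]
i=6: items[6] = 9+42 = 51 → [8, 17, 20, 24, 33, 42, 51]
sum = 195

195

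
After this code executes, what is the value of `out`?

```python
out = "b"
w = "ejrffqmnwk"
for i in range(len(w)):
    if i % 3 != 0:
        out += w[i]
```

'bjrfqnw'

i=0: skip
i=1: add 'j' → 'bj'
i=2: add 'r' → 'bjr'
i=3: skip
i=4: add 'f' → 'bjrf'
i=5: add 'q' → 'bjrfq'
i=6: skip
i=7: add 'n' → 'bjrfqn'
i=8: add 'w' → 'bjrfqnw'
i=9: skip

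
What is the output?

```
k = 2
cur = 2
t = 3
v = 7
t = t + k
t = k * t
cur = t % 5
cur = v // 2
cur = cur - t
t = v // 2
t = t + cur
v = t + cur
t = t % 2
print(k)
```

2

t = 3+2 = 5
t = 2*5 = 10
cur = 10%5 = 0
cur = 7//2 = 3
cur = 3-10 = -7
t = 7//2 = 3
t = 3+(-7) = -4
v = (-4)+(-7) = -11
t = (-4)%2 = 0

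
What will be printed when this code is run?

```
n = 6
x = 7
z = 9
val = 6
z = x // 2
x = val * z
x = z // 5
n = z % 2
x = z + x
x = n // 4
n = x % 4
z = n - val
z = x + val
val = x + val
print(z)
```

z = 7//2 = 3
x = 6*3 = 18
x = 3//5 = 0
n = 3%2 = 1
x = 3+0 = 3
x = 1//4 = 0
n = 0%4 = 0
z = 0-6 = -6
z = 0+6 = 6
val = 0+6 = 6

6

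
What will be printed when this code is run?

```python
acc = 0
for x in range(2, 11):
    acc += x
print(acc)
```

x=2: acc = 0+2 = 2
x=3: acc = 2+3 = 5
x=4: acc = 5+4 = 9
x=5: acc = 9+5 = 14
x=6: acc = 14+6 = 20
x=7: acc = 20+7 = 27
x=8: acc = 27+8 = 35
x=9: acc = 35+9 = 44
x=10: acc = 44+10 = 54

54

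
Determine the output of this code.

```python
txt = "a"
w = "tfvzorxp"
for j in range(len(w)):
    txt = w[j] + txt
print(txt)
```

j=0: prepend 't' → 'ta'
j=1: prepend 'f' → 'fta'
j=2: prepend 'v' → 'vfta'
j=3: prepend 'z' → 'zvfta'
j=4: prepend 'o' → 'ozvfta'
j=5: prepend 'r' → 'rozvfta'
j=6: prepend 'x' → 'xrozvfta'
j=7: prepend 'p' → 'pxrozvfta'

pxrozvfta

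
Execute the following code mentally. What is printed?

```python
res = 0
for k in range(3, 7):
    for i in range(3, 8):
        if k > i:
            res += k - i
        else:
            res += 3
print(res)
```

k=3,i=3: not 3>3, res = 0+3 = 3
k=3,i=4: not 3>4, res = 3+3 = 6
k=3,i=5: not 3>5, res = 6+3 = 9
k=3,i=6: not 3>6, res = 9+3 = 12
k=3,i=7: not 3>7, res = 12+3 = 15
k=4,i=3: 4>3, res = 15+1 = 16
k=4,i=4: not 4>4, res = 16+3 = 19
k=4,i=5: not 4>5, res = 19+3 = 22
k=4,i=6: not 4>6, res = 22+3 = 25
k=4,i=7: not 4>7, res = 25+3 = 28
k=5,i=3: 5>3, res = 28+2 = 30
k=5,i=4: 5>4, res = 30+1 = 31
k=5,i=5: not 5>5, res = 31+3 = 34
k=5,i=6: not 5>6, res = 34+3 = 37
k=5,i=7: not 5>7, res = 37+3 = 40
k=6,i=3: 6>3, res = 40+3 = 43
k=6,i=4: 6>4, res = 43+2 = 45
k=6,i=5: 6>5, res = 45+1 = 46
k=6,i=6: not 6>6, res = 46+3 = 49
k=6,i=7: not 6>7, res = 49+3 = 52

52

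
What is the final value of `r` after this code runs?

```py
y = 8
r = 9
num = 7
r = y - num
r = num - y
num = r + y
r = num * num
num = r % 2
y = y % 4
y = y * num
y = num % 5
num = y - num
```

r = 8-7 = 1
r = 7-8 = -1
num = (-1)+8 = 7
r = 7*7 = 49
num = 49%2 = 1
y = 8%4 = 0
y = 0*1 = 0
y = 1%5 = 1
num = 1-1 = 0

49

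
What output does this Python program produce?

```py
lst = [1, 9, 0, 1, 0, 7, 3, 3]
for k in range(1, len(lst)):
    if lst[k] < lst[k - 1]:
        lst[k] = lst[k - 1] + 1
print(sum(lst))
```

k=1: 9>=1, unchanged → [1, 9, 0, 1, 0, 7, 3, 3]
k=2: 0<9, lst[2] = 9+1 = 10 → [1, 9, 10, 1, 0, 7, 3, 3]
k=3: 1<10, lst[3] = 10+1 = 11 → [1, 9, 10, 11, 0, 7, 3, 3]
k=4: 0<11, lst[4] = 11+1 = 12 → [1, 9, 10, 11, 12, 7, 3, 3]
k=5: 7<12, lst[5] = 12+1 = 13 → [1, 9, 10, 11, 12, 13, 3, 3]
k=6: 3<13, lst[6] = 13+1 = 14 → [1, 9, 10, 11, 12, 13, 14, 3]
k=7: 3<14, lst[7] = 14+1 = 15 → [1, 9, 10, 11, 12, 13, 14, 15]
sum = 85

85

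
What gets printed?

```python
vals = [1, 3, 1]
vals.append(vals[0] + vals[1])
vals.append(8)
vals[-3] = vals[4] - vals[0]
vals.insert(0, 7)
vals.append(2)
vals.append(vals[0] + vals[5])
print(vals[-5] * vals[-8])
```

append vals[0]+vals[1] = 1+3 = 4 → [1, 3, 1, 4]
append 8 → [1, 3, 1, 4, 8]
vals[-3] = vals[4]-vals[0] = 8-1 = 7 → [1, 3, 7, 4, 8]
insert 7 at 0 → [7, 1, 3, 7, 4, 8]
append 2 → [7, 1, 3, 7, 4, 8, 2]
append vals[0]+vals[5] = 7+8 = 15 → [7, 1, 3, 7, 4, 8, 2, 15]
vals[-5]*vals[-8] = 7*7 = 49

49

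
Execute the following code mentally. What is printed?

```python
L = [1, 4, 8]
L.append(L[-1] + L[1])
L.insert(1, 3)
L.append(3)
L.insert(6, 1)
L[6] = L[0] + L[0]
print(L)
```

[1, 3, 4, 8, 12, 3, 2]

append L[-1]+L[1] = 8+4 = 12 → [1, 4, 8, 12]
insert 3 at 1 → [1, 3, 4, 8, 12]
append 3 → [1, 3, 4, 8, 12, 3]
insert 1 at 6 → [1, 3, 4, 8, 12, 3, 1]
L[6] = L[0]+L[0] = 1+1 = 2 → [1, 3, 4, 8, 12, 3, 2]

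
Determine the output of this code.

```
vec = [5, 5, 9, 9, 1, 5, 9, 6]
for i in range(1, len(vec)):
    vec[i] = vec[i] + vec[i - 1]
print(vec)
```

[5, 10, 19, 28, 29, 34, 43, 49]

i=1: vec[1] = 5+5 = 10 → [5, 10, 9, 9, 1, 5, 9, 6]
i=2: vec[2] = 9+10 = 19 → [5, 10, 19, 9, 1, 5, 9, 6]
i=3: vec[3] = 9+19 = 28 → [5, 10, 19, 28, 1, 5, 9, 6]
i=4: vec[4] = 1+28 = 29 → [5, 10, 19, 28, 29, 5, 9, 6]
i=5: vec[5] = 5+29 = 34 → [5, 10, 19, 28, 29, 34, 9, 6]
i=6: vec[6] = 9+34 = 43 → [5, 10, 19, 28, 29, 34, 43, 6]
i=7: vec[7] = 6+43 = 49 → [5, 10, 19, 28, 29, 34, 43, 49]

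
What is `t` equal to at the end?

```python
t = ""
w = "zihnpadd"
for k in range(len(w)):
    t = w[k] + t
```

'ddapnhiz'

k=0: prepend 'z' → 'z'
k=1: prepend 'i' → 'iz'
k=2: prepend 'h' → 'hiz'
k=3: prepend 'n' → 'nhiz'
k=4: prepend 'p' → 'pnhiz'
k=5: prepend 'a' → 'apnhiz'
k=6: prepend 'd' → 'dapnhiz'
k=7: prepend 'd' → 'ddapnhiz'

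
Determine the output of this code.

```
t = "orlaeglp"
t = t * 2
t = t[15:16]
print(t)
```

repeat ×2 → 'orlaeglporlaeglp'
slice [15:16] → 'p'

p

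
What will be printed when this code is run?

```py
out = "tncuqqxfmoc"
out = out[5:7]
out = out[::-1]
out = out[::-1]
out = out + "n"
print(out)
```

slice [5:7] → 'qx'
reverse → 'xq'
reverse → 'qx'
+ 'n' → 'qxn'

qxn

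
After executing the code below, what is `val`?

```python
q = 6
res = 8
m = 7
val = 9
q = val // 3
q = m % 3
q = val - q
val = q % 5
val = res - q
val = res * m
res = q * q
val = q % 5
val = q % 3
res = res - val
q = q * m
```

q = 9//3 = 3
q = 7%3 = 1
q = 9-1 = 8
val = 8%5 = 3
val = 8-8 = 0
val = 8*7 = 56
res = 8*8 = 64
val = 8%5 = 3
val = 8%3 = 2
res = 64-2 = 62
q = 8*7 = 56

2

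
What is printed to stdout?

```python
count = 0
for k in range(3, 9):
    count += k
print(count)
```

k=3: count = 0+3 = 3
k=4: count = 3+4 = 7
k=5: count = 7+5 = 12
k=6: count = 12+6 = 18
k=7: count = 18+7 = 25
k=8: count = 25+8 = 33

33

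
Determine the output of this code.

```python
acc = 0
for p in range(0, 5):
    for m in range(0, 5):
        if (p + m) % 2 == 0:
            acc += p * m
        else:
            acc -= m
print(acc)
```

p=0,m=0: even sum, acc = 0+0 = 0
p=0,m=1: odd sum, acc = 0-1 = -1
p=0,m=2: even sum, acc = (-1)+0 = -1
p=0,m=3: odd sum, acc = (-1)-3 = -4
p=0,m=4: even sum, acc = (-4)+0 = -4
p=1,m=0: odd sum, acc = (-4)-0 = -4
p=1,m=1: even sum, acc = (-4)+1 = -3
p=1,m=2: odd sum, acc = (-3)-2 = -5
p=1,m=3: even sum, acc = (-5)+3 = -2
p=1,m=4: odd sum, acc = (-2)-4 = -6
p=2,m=0: even sum, acc = (-6)+0 = -6
p=2,m=1: odd sum, acc = (-6)-1 = -7
p=2,m=2: even sum, acc = (-7)+4 = -3
p=2,m=3: odd sum, acc = (-3)-3 = -6
p=2,m=4: even sum, acc = (-6)+8 = 2
p=3,m=0: odd sum, acc = 2-0 = 2
p=3,m=1: even sum, acc = 2+3 = 5
p=3,m=2: odd sum, acc = 5-2 = 3
p=3,m=3: even sum, acc = 3+9 = 12
p=3,m=4: odd sum, acc = 12-4 = 8
p=4,m=0: even sum, acc = 8+0 = 8
p=4,m=1: odd sum, acc = 8-1 = 7
p=4,m=2: even sum, acc = 7+8 = 15
p=4,m=3: odd sum, acc = 15-3 = 12
p=4,m=4: even sum, acc = 12+16 = 28

28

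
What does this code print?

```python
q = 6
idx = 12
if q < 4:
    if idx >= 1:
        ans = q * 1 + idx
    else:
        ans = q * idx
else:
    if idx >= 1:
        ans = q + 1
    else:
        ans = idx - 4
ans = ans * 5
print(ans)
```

35

q=6, idx=12
q < 4 is False; idx >= 1 is True
→ ans = q + 1 = 7
ans = 7*5 = 35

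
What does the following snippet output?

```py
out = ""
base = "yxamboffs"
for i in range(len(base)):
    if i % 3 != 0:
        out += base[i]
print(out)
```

xabofs

i=0: skip
i=1: add 'x' → 'x'
i=2: add 'a' → 'xa'
i=3: skip
i=4: add 'b' → 'xab'
i=5: add 'o' → 'xabo'
i=6: skip
i=7: add 'f' → 'xabof'
i=8: add 's' → 'xabofs'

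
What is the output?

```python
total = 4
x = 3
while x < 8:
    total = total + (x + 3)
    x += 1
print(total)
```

x=3: total = 4+6 = 10
x=4: total = 10+7 = 17
x=5: total = 17+8 = 25
x=6: total = 25+9 = 34
x=7: total = 34+10 = 44

44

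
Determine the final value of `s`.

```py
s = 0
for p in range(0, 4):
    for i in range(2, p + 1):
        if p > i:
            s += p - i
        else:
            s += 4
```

9

p=2,i=2: not 2>2, s = 0+4 = 4
p=3,i=2: 3>2, s = 4+1 = 5
p=3,i=3: not 3>3, s = 5+4 = 9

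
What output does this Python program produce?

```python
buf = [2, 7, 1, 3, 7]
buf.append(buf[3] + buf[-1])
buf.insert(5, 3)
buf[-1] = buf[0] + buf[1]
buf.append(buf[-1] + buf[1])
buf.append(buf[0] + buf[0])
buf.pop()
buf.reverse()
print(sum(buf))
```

48

append buf[3]+buf[-1] = 3+7 = 10 → [2, 7, 1, 3, 7, 10]
insert 3 at 5 → [2, 7, 1, 3, 7, 3, 10]
buf[-1] = buf[0]+buf[1] = 2+7 = 9 → [2, 7, 1, 3, 7, 3, 9]
append buf[-1]+buf[1] = 9+7 = 16 → [2, 7, 1, 3, 7, 3, 9, 16]
append buf[0]+buf[0] = 2+2 = 4 → [2, 7, 1, 3, 7, 3, 9, 16, 4]
pop() removes 4 → [2, 7, 1, 3, 7, 3, 9, 16]
reverse → [16, 9, 3, 7, 3, 1, 7, 2]
sum = 48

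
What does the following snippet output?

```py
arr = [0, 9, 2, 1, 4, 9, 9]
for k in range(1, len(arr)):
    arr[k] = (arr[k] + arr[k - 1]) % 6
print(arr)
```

[0, 3, 5, 0, 4, 1, 4]

k=1: arr[1] = (9+0)%6 = 3 → [0, 3, 2, 1, 4, 9, 9]
k=2: arr[2] = (2+3)%6 = 5 → [0, 3, 5, 1, 4, 9, 9]
k=3: arr[3] = (1+5)%6 = 0 → [0, 3, 5, 0, 4, 9, 9]
k=4: arr[4] = (4+0)%6 = 4 → [0, 3, 5, 0, 4, 9, 9]
k=5: arr[5] = (9+4)%6 = 1 → [0, 3, 5, 0, 4, 1, 9]
k=6: arr[6] = (9+1)%6 = 4 → [0, 3, 5, 0, 4, 1, 4]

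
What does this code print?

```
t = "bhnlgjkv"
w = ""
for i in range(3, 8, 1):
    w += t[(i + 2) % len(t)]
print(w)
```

jkvbh

i=3: add t[5]='j' → 'j'
i=4: add t[6]='k' → 'jk'
i=5: add t[7]='v' → 'jkv'
i=6: add t[0]='b' → 'jkvb'
i=7: add t[1]='h' → 'jkvbh'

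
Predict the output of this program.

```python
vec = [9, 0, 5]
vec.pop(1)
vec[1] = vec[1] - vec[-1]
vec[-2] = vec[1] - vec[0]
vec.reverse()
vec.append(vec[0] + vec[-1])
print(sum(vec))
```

pop(1) removes 0 → [9, 5]
vec[1] = vec[1]-vec[-1] = 5-5 = 0 → [9, 0]
vec[-2] = vec[1]-vec[0] = 0-9 = -9 → [-9, 0]
reverse → [0, -9]
append vec[0]+vec[-1] = 0+(-9) = -9 → [0, -9, -9]
sum = -18

-18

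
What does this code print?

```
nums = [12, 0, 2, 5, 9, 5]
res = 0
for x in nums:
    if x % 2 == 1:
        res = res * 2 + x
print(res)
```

43

x=12: not odd
x=0: not odd
x=2: not odd
x=5: odd, res = 0*2+5 = 5
x=9: odd, res = 5*2+9 = 19
x=5: odd, res = 19*2+5 = 43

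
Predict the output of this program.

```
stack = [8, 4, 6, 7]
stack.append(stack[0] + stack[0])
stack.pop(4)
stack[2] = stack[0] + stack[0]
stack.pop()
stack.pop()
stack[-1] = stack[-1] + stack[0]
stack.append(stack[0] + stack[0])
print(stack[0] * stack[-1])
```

128

append stack[0]+stack[0] = 8+8 = 16 → [8, 4, 6, 7, 16]
pop(4) removes 16 → [8, 4, 6, 7]
stack[2] = stack[0]+stack[0] = 8+8 = 16 → [8, 4, 16, 7]
pop() removes 7 → [8, 4, 16]
pop() removes 16 → [8, 4]
stack[-1] = stack[-1]+stack[0] = 4+8 = 12 → [8, 12]
append stack[0]+stack[0] = 8+8 = 16 → [8, 12, 16]
stack[0]*stack[-1] = 8*16 = 128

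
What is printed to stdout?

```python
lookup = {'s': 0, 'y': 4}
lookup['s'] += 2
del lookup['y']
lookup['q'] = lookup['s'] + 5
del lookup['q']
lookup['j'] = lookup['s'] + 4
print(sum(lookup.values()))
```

lookup['s'] = 0+2 = 2 → {'s': 2, 'y': 4}
del 'y' → {'s': 2}
lookup['q'] = lookup['s']+5 = 7 → {'s': 2, 'q': 7}
del 'q' → {'s': 2}
lookup['j'] = lookup['s']+4 = 6 → {'s': 2, 'j': 6}
sum of values = 8

8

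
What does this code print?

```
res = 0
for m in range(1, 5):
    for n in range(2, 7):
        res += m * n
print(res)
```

m=1,n=2: res = 0+2 = 2
m=1,n=3: res = 2+3 = 5
m=1,n=4: res = 5+4 = 9
m=1,n=5: res = 9+5 = 14
m=1,n=6: res = 14+6 = 20
m=2,n=2: res = 20+4 = 24
m=2,n=3: res = 24+6 = 30
m=2,n=4: res = 30+8 = 38
m=2,n=5: res = 38+10 = 48
m=2,n=6: res = 48+12 = 60
m=3,n=2: res = 60+6 = 66
m=3,n=3: res = 66+9 = 75
m=3,n=4: res = 75+12 = 87
m=3,n=5: res = 87+15 = 102
m=3,n=6: res = 102+18 = 120
m=4,n=2: res = 120+8 = 128
m=4,n=3: res = 128+12 = 140
m=4,n=4: res = 140+16 = 156
m=4,n=5: res = 156+20 = 176
m=4,n=6: res = 176+24 = 200

200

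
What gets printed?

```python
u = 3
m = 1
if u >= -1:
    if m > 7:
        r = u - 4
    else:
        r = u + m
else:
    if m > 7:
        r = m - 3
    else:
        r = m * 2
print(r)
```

4

u=3, m=1
u >= -1 is True; m > 7 is False
→ r = u + m = 4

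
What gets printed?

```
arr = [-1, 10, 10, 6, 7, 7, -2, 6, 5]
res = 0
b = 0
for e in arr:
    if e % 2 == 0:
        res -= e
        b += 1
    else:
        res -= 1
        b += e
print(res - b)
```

-57

e=-1: not even, res = 0-1 = -1; b=-1
e=10: even, res = (-1)-10 = -11; b=0
e=10: even, res = (-11)-10 = -21; b=1
e=6: even, res = (-21)-6 = -27; b=2
e=7: not even, res = (-27)-1 = -28; b=9
e=7: not even, res = (-28)-1 = -29; b=16
e=-2: even, res = (-29)-(-2) = -27; b=17
e=6: even, res = (-27)-6 = -33; b=18
e=5: not even, res = (-33)-1 = -34; b=23
res-b = (-34)-23 = -57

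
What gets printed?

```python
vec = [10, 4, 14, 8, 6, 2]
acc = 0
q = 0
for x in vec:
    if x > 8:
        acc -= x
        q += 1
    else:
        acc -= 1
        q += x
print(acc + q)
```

x=10: >8, acc = 0-10 = -10; q=1
x=4: not >8, acc = (-10)-1 = -11; q=5
x=14: >8, acc = (-11)-14 = -25; q=6
x=8: not >8, acc = (-25)-1 = -26; q=14
x=6: not >8, acc = (-26)-1 = -27; q=20
x=2: not >8, acc = (-27)-1 = -28; q=22
acc+q = (-28)+22 = -6

-6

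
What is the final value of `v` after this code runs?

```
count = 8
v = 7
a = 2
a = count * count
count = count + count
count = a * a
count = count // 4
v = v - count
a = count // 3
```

a = 8*8 = 64
count = 8+8 = 16
count = 64*64 = 4096
count = 4096//4 = 1024
v = 7-1024 = -1017
a = 1024//3 = 341

-1017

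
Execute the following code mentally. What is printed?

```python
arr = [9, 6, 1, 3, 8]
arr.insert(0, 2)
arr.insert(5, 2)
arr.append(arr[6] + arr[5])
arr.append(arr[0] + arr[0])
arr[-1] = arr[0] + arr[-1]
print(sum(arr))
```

insert 2 at 0 → [2, 9, 6, 1, 3, 8]
insert 2 at 5 → [2, 9, 6, 1, 3, 2, 8]
append arr[6]+arr[5] = 8+2 = 10 → [2, 9, 6, 1, 3, 2, 8, 10]
append arr[0]+arr[0] = 2+2 = 4 → [2, 9, 6, 1, 3, 2, 8, 10, 4]
arr[-1] = arr[0]+arr[-1] = 2+4 = 6 → [2, 9, 6, 1, 3, 2, 8, 10, 6]
sum = 47

47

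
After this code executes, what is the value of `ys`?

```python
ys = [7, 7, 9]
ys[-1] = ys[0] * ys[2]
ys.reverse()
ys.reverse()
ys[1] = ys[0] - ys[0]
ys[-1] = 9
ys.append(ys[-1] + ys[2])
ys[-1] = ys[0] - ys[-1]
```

[7, 0, 9, -11]

ys[-1] = ys[0]*ys[2] = 7*9 = 63 → [7, 7, 63]
reverse → [63, 7, 7]
reverse → [7, 7, 63]
ys[1] = ys[0]-ys[0] = 7-7 = 0 → [7, 0, 63]
ys[-1] = 9 → [7, 0, 9]
append ys[-1]+ys[2] = 9+9 = 18 → [7, 0, 9, 18]
ys[-1] = ys[0]-ys[-1] = 7-18 = -11 → [7, 0, 9, -11]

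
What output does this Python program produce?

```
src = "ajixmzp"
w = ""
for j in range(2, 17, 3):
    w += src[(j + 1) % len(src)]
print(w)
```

xpizj

j=2: add src[3]='x' → 'x'
j=5: add src[6]='p' → 'xp'
j=8: add src[2]='i' → 'xpi'
j=11: add src[5]='z' → 'xpiz'
j=14: add src[1]='j' → 'xpizj'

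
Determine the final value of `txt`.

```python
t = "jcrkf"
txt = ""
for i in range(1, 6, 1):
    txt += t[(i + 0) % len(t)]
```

i=1: add t[1]='c' → 'c'
i=2: add t[2]='r' → 'cr'
i=3: add t[3]='k' → 'crk'
i=4: add t[4]='f' → 'crkf'
i=5: add t[0]='j' → 'crkfj'

'crkfj'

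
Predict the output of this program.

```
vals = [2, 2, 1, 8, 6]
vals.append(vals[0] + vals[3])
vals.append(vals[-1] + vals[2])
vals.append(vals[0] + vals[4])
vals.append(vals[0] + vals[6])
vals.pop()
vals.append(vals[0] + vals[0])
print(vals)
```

[2, 2, 1, 8, 6, 10, 11, 8, 4]

append vals[0]+vals[3] = 2+8 = 10 → [2, 2, 1, 8, 6, 10]
append vals[-1]+vals[2] = 10+1 = 11 → [2, 2, 1, 8, 6, 10, 11]
append vals[0]+vals[4] = 2+6 = 8 → [2, 2, 1, 8, 6, 10, 11, 8]
append vals[0]+vals[6] = 2+11 = 13 → [2, 2, 1, 8, 6, 10, 11, 8, 13]
pop() removes 13 → [2, 2, 1, 8, 6, 10, 11, 8]
append vals[0]+vals[0] = 2+2 = 4 → [2, 2, 1, 8, 6, 10, 11, 8, 4]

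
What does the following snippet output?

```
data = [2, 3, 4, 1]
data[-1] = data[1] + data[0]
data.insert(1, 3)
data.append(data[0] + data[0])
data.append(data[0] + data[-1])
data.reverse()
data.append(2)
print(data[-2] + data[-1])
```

data[-1] = data[1]+data[0] = 3+2 = 5 → [2, 3, 4, 5]
insert 3 at 1 → [2, 3, 3, 4, 5]
append data[0]+data[0] = 2+2 = 4 → [2, 3, 3, 4, 5, 4]
append data[0]+data[-1] = 2+4 = 6 → [2, 3, 3, 4, 5, 4, 6]
reverse → [6, 4, 5, 4, 3, 3, 2]
append 2 → [6, 4, 5, 4, 3, 3, 2, 2]
data[-2]+data[-1] = 2+2 = 4

4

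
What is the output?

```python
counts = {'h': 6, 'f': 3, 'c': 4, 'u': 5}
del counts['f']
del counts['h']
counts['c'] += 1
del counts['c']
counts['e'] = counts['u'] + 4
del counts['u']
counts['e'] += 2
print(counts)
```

{'e': 11}

del 'f' → {'h': 6, 'c': 4, 'u': 5}
del 'h' → {'c': 4, 'u': 5}
counts['c'] = 4+1 = 5 → {'c': 5, 'u': 5}
del 'c' → {'u': 5}
counts['e'] = counts['u']+4 = 9 → {'u': 5, 'e': 9}
del 'u' → {'e': 9}
counts['e'] = 9+2 = 11 → {'e': 11}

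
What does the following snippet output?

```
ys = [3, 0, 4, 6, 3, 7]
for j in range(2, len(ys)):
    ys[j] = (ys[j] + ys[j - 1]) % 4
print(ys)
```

j=2: ys[2] = (4+0)%4 = 0 → [3, 0, 0, 6, 3, 7]
j=3: ys[3] = (6+0)%4 = 2 → [3, 0, 0, 2, 3, 7]
j=4: ys[4] = (3+2)%4 = 1 → [3, 0, 0, 2, 1, 7]
j=5: ys[5] = (7+1)%4 = 0 → [3, 0, 0, 2, 1, 0]

[3, 0, 0, 2, 1, 0]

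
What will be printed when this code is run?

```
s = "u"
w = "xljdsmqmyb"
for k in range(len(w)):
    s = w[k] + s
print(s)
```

k=0: prepend 'x' → 'xu'
k=1: prepend 'l' → 'lxu'
k=2: prepend 'j' → 'jlxu'
k=3: prepend 'd' → 'djlxu'
k=4: prepend 's' → 'sdjlxu'
k=5: prepend 'm' → 'msdjlxu'
k=6: prepend 'q' → 'qmsdjlxu'
k=7: prepend 'm' → 'mqmsdjlxu'
k=8: prepend 'y' → 'ymqmsdjlxu'
k=9: prepend 'b' → 'bymqmsdjlxu'

bymqmsdjlxu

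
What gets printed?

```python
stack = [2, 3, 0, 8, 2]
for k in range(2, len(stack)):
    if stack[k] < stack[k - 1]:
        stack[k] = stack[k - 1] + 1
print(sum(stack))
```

26

k=2: 0<3, stack[2] = 3+1 = 4 → [2, 3, 4, 8, 2]
k=3: 8>=4, unchanged → [2, 3, 4, 8, 2]
k=4: 2<8, stack[4] = 8+1 = 9 → [2, 3, 4, 8, 9]
sum = 26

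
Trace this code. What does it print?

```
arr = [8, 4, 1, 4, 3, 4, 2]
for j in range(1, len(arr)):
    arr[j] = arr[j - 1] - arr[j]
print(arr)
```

[8, 4, 3, -1, -4, -8, -10]

j=1: arr[1] = 8-4 = 4 → [8, 4, 1, 4, 3, 4, 2]
j=2: arr[2] = 4-1 = 3 → [8, 4, 3, 4, 3, 4, 2]
j=3: arr[3] = 3-4 = -1 → [8, 4, 3, -1, 3, 4, 2]
j=4: arr[4] = (-1)-3 = -4 → [8, 4, 3, -1, -4, 4, 2]
j=5: arr[5] = (-4)-4 = -8 → [8, 4, 3, -1, -4, -8, 2]
j=6: arr[6] = (-8)-2 = -10 → [8, 4, 3, -1, -4, -8, -10]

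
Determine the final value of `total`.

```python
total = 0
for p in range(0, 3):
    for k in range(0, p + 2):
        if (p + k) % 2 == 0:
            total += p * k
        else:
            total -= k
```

p=0,k=0: even sum, total = 0+0 = 0
p=0,k=1: odd sum, total = 0-1 = -1
p=1,k=0: odd sum, total = (-1)-0 = -1
p=1,k=1: even sum, total = (-1)+1 = 0
p=1,k=2: odd sum, total = 0-2 = -2
p=2,k=0: even sum, total = (-2)+0 = -2
p=2,k=1: odd sum, total = (-2)-1 = -3
p=2,k=2: even sum, total = (-3)+4 = 1
p=2,k=3: odd sum, total = 1-3 = -2

-2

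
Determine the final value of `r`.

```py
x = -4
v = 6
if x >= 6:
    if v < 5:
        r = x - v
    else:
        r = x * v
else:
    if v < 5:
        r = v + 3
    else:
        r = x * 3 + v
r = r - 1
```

x=-4, v=6
x >= 6 is False; v < 5 is False
→ r = x * 3 + v = -6
r = (-6)-1 = -7

-7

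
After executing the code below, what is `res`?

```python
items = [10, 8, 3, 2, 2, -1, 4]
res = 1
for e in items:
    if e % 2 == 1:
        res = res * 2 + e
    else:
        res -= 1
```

-4

e=10: not odd, res = 1-1 = 0
e=8: not odd, res = 0-1 = -1
e=3: odd, res = (-1)*2+3 = 1
e=2: not odd, res = 1-1 = 0
e=2: not odd, res = 0-1 = -1
e=-1: odd, res = (-1)*2+(-1) = -3
e=4: not odd, res = (-3)-1 = -4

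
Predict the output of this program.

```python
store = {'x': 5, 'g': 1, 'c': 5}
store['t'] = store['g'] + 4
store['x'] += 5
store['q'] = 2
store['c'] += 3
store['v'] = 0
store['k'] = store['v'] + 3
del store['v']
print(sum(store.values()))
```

store['t'] = store['g']+4 = 5 → {'x': 5, 'g': 1, 'c': 5, 't': 5}
store['x'] = 5+5 = 10 → {'x': 10, 'g': 1, 'c': 5, 't': 5}
store['q'] = 2 → {'x': 10, 'g': 1, 'c': 5, 't': 5, 'q': 2}
store['c'] = 5+3 = 8 → {'x': 10, 'g': 1, 'c': 8, 't': 5, 'q': 2}
store['v'] = 0 → {'x': 10, 'g': 1, 'c': 8, 't': 5, 'q': 2, 'v': 0}
store['k'] = store['v']+3 = 3 → {'x': 10, 'g': 1, 'c': 8, 't': 5, 'q': 2, 'v': 0, 'k': 3}
del 'v' → {'x': 10, 'g': 1, 'c': 8, 't': 5, 'q': 2, 'k': 3}
sum of values = 29

29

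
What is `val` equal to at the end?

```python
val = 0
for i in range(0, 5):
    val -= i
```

-10

i=0: val = 0-0 = 0
i=1: val = 0-1 = -1
i=2: val = (-1)-2 = -3
i=3: val = (-3)-3 = -6
i=4: val = (-6)-4 = -10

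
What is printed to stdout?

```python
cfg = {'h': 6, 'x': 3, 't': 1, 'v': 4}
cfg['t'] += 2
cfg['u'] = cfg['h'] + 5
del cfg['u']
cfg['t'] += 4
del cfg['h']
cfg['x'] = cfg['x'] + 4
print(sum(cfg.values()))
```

18

cfg['t'] = 1+2 = 3 → {'h': 6, 'x': 3, 't': 3, 'v': 4}
cfg['u'] = cfg['h']+5 = 11 → {'h': 6, 'x': 3, 't': 3, 'v': 4, 'u': 11}
del 'u' → {'h': 6, 'x': 3, 't': 3, 'v': 4}
cfg['t'] = 3+4 = 7 → {'h': 6, 'x': 3, 't': 7, 'v': 4}
del 'h' → {'x': 3, 't': 7, 'v': 4}
cfg['x'] = cfg['x']+4 = 7 → {'x': 7, 't': 7, 'v': 4}
sum of values = 18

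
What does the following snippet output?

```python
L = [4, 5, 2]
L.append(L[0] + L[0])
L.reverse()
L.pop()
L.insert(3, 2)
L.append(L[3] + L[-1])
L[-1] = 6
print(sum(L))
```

23

append L[0]+L[0] = 4+4 = 8 → [4, 5, 2, 8]
reverse → [8, 2, 5, 4]
pop() removes 4 → [8, 2, 5]
insert 2 at 3 → [8, 2, 5, 2]
append L[3]+L[-1] = 2+2 = 4 → [8, 2, 5, 2, 4]
L[-1] = 6 → [8, 2, 5, 2, 6]
sum = 23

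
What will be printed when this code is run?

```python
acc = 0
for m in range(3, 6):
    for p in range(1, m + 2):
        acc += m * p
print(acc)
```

195

m=3,p=1: acc = 0+3 = 3
m=3,p=2: acc = 3+6 = 9
m=3,p=3: acc = 9+9 = 18
m=3,p=4: acc = 18+12 = 30
m=4,p=1: acc = 30+4 = 34
m=4,p=2: acc = 34+8 = 42
m=4,p=3: acc = 42+12 = 54
m=4,p=4: acc = 54+16 = 70
m=4,p=5: acc = 70+20 = 90
m=5,p=1: acc = 90+5 = 95
m=5,p=2: acc = 95+10 = 105
m=5,p=3: acc = 105+15 = 120
m=5,p=4: acc = 120+20 = 140
m=5,p=5: acc = 140+25 = 165
m=5,p=6: acc = 165+30 = 195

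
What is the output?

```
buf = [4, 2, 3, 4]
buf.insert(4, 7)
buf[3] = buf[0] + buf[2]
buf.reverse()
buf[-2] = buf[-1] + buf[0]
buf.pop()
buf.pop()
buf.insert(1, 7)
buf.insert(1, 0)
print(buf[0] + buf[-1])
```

insert 7 at 4 → [4, 2, 3, 4, 7]
buf[3] = buf[0]+buf[2] = 4+3 = 7 → [4, 2, 3, 7, 7]
reverse → [7, 7, 3, 2, 4]
buf[-2] = buf[-1]+buf[0] = 4+7 = 11 → [7, 7, 3, 11, 4]
pop() removes 4 → [7, 7, 3, 11]
pop() removes 11 → [7, 7, 3]
insert 7 at 1 → [7, 7, 7, 3]
insert 0 at 1 → [7, 0, 7, 7, 3]
buf[0]+buf[-1] = 7+3 = 10

10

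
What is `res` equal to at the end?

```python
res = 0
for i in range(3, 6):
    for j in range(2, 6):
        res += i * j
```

168

i=3,j=2: res = 0+6 = 6
i=3,j=3: res = 6+9 = 15
i=3,j=4: res = 15+12 = 27
i=3,j=5: res = 27+15 = 42
i=4,j=2: res = 42+8 = 50
i=4,j=3: res = 50+12 = 62
i=4,j=4: res = 62+16 = 78
i=4,j=5: res = 78+20 = 98
i=5,j=2: res = 98+10 = 108
i=5,j=3: res = 108+15 = 123
i=5,j=4: res = 123+20 = 143
i=5,j=5: res = 143+25 = 168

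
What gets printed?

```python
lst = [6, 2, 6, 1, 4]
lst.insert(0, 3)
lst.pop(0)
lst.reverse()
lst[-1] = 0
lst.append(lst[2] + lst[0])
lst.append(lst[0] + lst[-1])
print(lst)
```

[4, 1, 6, 2, 0, 10, 14]

insert 3 at 0 → [3, 6, 2, 6, 1, 4]
pop(0) removes 3 → [6, 2, 6, 1, 4]
reverse → [4, 1, 6, 2, 6]
lst[-1] = 0 → [4, 1, 6, 2, 0]
append lst[2]+lst[0] = 6+4 = 10 → [4, 1, 6, 2, 0, 10]
append lst[0]+lst[-1] = 4+10 = 14 → [4, 1, 6, 2, 0, 10, 14]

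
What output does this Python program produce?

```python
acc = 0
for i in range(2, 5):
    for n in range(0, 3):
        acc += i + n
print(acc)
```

36

i=2,n=0: acc = 0+2 = 2
i=2,n=1: acc = 2+3 = 5
i=2,n=2: acc = 5+4 = 9
i=3,n=0: acc = 9+3 = 12
i=3,n=1: acc = 12+4 = 16
i=3,n=2: acc = 16+5 = 21
i=4,n=0: acc = 21+4 = 25
i=4,n=1: acc = 25+5 = 30
i=4,n=2: acc = 30+6 = 36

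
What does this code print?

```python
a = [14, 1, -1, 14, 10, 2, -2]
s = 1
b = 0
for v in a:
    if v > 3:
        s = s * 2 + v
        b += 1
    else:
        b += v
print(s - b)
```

99

v=14: >3, s = 1*2+14 = 16; b=1
v=1: not >3; b=2
v=-1: not >3; b=1
v=14: >3, s = 16*2+14 = 46; b=2
v=10: >3, s = 46*2+10 = 102; b=3
v=2: not >3; b=5
v=-2: not >3; b=3
s-b = 102-3 = 99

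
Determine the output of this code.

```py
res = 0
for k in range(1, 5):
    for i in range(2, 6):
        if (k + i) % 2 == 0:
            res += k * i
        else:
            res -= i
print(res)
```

40

k=1,i=2: odd sum, res = 0-2 = -2
k=1,i=3: even sum, res = (-2)+3 = 1
k=1,i=4: odd sum, res = 1-4 = -3
k=1,i=5: even sum, res = (-3)+5 = 2
k=2,i=2: even sum, res = 2+4 = 6
k=2,i=3: odd sum, res = 6-3 = 3
k=2,i=4: even sum, res = 3+8 = 11
k=2,i=5: odd sum, res = 11-5 = 6
k=3,i=2: odd sum, res = 6-2 = 4
k=3,i=3: even sum, res = 4+9 = 13
k=3,i=4: odd sum, res = 13-4 = 9
k=3,i=5: even sum, res = 9+15 = 24
k=4,i=2: even sum, res = 24+8 = 32
k=4,i=3: odd sum, res = 32-3 = 29
k=4,i=4: even sum, res = 29+16 = 45
k=4,i=5: odd sum, res = 45-5 = 40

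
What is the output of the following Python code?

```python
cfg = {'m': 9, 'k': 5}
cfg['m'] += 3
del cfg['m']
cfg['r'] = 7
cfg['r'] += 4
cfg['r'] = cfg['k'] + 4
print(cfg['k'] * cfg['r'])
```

cfg['m'] = 9+3 = 12 → {'m': 12, 'k': 5}
del 'm' → {'k': 5}
cfg['r'] = 7 → {'k': 5, 'r': 7}
cfg['r'] = 7+4 = 11 → {'k': 5, 'r': 11}
cfg['r'] = cfg['k']+4 = 9 → {'k': 5, 'r': 9}
cfg['k']*cfg['r'] = 5*9 = 45

45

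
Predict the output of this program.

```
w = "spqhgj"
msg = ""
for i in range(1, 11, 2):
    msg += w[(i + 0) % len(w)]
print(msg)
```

phjph

i=1: add w[1]='p' → 'p'
i=3: add w[3]='h' → 'ph'
i=5: add w[5]='j' → 'phj'
i=7: add w[1]='p' → 'phjp'
i=9: add w[3]='h' → 'phjph'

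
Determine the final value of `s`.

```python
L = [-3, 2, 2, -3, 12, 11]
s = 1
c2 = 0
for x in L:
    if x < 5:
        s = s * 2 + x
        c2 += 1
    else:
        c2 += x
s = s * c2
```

x=-3: <5, s = 1*2+(-3) = -1; c2=1
x=2: <5, s = (-1)*2+2 = 0; c2=2
x=2: <5, s = 0*2+2 = 2; c2=3
x=-3: <5, s = 2*2+(-3) = 1; c2=4
x=12: not <5; c2=16
x=11: not <5; c2=27
s*c2 = 1*27 = 27

27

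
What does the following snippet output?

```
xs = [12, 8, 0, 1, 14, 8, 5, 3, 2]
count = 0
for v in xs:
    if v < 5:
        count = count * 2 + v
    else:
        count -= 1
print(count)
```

v=12: not <5, count = 0-1 = -1
v=8: not <5, count = (-1)-1 = -2
v=0: <5, count = (-2)*2+0 = -4
v=1: <5, count = (-4)*2+1 = -7
v=14: not <5, count = (-7)-1 = -8
v=8: not <5, count = (-8)-1 = -9
v=5: not <5, count = (-9)-1 = -10
v=3: <5, count = (-10)*2+3 = -17
v=2: <5, count = (-17)*2+2 = -32

-32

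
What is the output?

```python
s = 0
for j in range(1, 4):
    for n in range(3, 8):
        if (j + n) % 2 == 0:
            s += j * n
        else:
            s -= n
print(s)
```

j=1,n=3: even sum, s = 0+3 = 3
j=1,n=4: odd sum, s = 3-4 = -1
j=1,n=5: even sum, s = (-1)+5 = 4
j=1,n=6: odd sum, s = 4-6 = -2
j=1,n=7: even sum, s = (-2)+7 = 5
j=2,n=3: odd sum, s = 5-3 = 2
j=2,n=4: even sum, s = 2+8 = 10
j=2,n=5: odd sum, s = 10-5 = 5
j=2,n=6: even sum, s = 5+12 = 17
j=2,n=7: odd sum, s = 17-7 = 10
j=3,n=3: even sum, s = 10+9 = 19
j=3,n=4: odd sum, s = 19-4 = 15
j=3,n=5: even sum, s = 15+15 = 30
j=3,n=6: odd sum, s = 30-6 = 24
j=3,n=7: even sum, s = 24+21 = 45

45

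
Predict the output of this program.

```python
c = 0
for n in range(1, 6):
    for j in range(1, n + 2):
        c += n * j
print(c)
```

210

n=1,j=1: c = 0+1 = 1
n=1,j=2: c = 1+2 = 3
n=2,j=1: c = 3+2 = 5
n=2,j=2: c = 5+4 = 9
n=2,j=3: c = 9+6 = 15
n=3,j=1: c = 15+3 = 18
n=3,j=2: c = 18+6 = 24
n=3,j=3: c = 24+9 = 33
n=3,j=4: c = 33+12 = 45
n=4,j=1: c = 45+4 = 49
n=4,j=2: c = 49+8 = 57
n=4,j=3: c = 57+12 = 69
n=4,j=4: c = 69+16 = 85
n=4,j=5: c = 85+20 = 105
n=5,j=1: c = 105+5 = 110
n=5,j=2: c = 110+10 = 120
n=5,j=3: c = 120+15 = 135
n=5,j=4: c = 135+20 = 155
n=5,j=5: c = 155+25 = 180
n=5,j=6: c = 180+30 = 210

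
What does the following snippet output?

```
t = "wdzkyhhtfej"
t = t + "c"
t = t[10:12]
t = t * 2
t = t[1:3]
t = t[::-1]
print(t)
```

jc

+ 'c' → 'wdzkyhhtfejc'
slice [10:12] → 'jc'
repeat ×2 → 'jcjc'
slice [1:3] → 'cj'
reverse → 'jc'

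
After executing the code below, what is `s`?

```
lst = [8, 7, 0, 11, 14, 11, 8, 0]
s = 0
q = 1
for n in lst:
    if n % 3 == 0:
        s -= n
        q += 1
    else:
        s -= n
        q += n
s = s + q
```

n=8: not %3==0, s = 0-8 = -8; q=9
n=7: not %3==0, s = (-8)-7 = -15; q=16
n=0: %3==0, s = (-15)-0 = -15; q=17
n=11: not %3==0, s = (-15)-11 = -26; q=28
n=14: not %3==0, s = (-26)-14 = -40; q=42
n=11: not %3==0, s = (-40)-11 = -51; q=53
n=8: not %3==0, s = (-51)-8 = -59; q=61
n=0: %3==0, s = (-59)-0 = -59; q=62
s+q = (-59)+62 = 3

3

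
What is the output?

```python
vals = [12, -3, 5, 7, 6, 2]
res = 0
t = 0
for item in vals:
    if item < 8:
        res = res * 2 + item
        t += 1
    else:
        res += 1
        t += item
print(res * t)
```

1122

item=12: not <8, res = 0+1 = 1; t=12
item=-3: <8, res = 1*2+(-3) = -1; t=13
item=5: <8, res = (-1)*2+5 = 3; t=14
item=7: <8, res = 3*2+7 = 13; t=15
item=6: <8, res = 13*2+6 = 32; t=16
item=2: <8, res = 32*2+2 = 66; t=17
res*t = 66*17 = 1122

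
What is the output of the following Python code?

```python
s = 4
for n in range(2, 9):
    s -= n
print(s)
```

-31

n=2: s = 4-2 = 2
n=3: s = 2-3 = -1
n=4: s = (-1)-4 = -5
n=5: s = (-5)-5 = -10
n=6: s = (-10)-6 = -16
n=7: s = (-16)-7 = -23
n=8: s = (-23)-8 = -31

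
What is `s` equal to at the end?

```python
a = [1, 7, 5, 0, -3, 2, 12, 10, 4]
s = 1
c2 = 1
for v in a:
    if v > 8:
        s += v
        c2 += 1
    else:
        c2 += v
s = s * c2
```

437

v=1: not >8; c2=2
v=7: not >8; c2=9
v=5: not >8; c2=14
v=0: not >8; c2=14
v=-3: not >8; c2=11
v=2: not >8; c2=13
v=12: >8, s = 1+12 = 13; c2=14
v=10: >8, s = 13+10 = 23; c2=15
v=4: not >8; c2=19
s*c2 = 23*19 = 437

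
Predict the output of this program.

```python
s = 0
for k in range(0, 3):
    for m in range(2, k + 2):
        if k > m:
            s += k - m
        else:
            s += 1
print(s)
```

3

k=1,m=2: not 1>2, s = 0+1 = 1
k=2,m=2: not 2>2, s = 1+1 = 2
k=2,m=3: not 2>3, s = 2+1 = 3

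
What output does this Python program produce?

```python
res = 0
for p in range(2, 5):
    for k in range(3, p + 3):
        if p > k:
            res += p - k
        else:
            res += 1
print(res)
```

9

p=2,k=3: not 2>3, res = 0+1 = 1
p=2,k=4: not 2>4, res = 1+1 = 2
p=3,k=3: not 3>3, res = 2+1 = 3
p=3,k=4: not 3>4, res = 3+1 = 4
p=3,k=5: not 3>5, res = 4+1 = 5
p=4,k=3: 4>3, res = 5+1 = 6
p=4,k=4: not 4>4, res = 6+1 = 7
p=4,k=5: not 4>5, res = 7+1 = 8
p=4,k=6: not 4>6, res = 8+1 = 9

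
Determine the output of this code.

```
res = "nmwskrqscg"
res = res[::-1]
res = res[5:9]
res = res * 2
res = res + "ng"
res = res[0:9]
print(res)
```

reverse → 'gcsqrkswmn'
slice [5:9] → 'kswm'
repeat ×2 → 'kswmkswm'
+ 'ng' → 'kswmkswmng'
slice [0:9] → 'kswmkswmn'

kswmkswmn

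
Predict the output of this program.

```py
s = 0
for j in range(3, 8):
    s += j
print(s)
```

25

j=3: s = 0+3 = 3
j=4: s = 3+4 = 7
j=5: s = 7+5 = 12
j=6: s = 12+6 = 18
j=7: s = 18+7 = 25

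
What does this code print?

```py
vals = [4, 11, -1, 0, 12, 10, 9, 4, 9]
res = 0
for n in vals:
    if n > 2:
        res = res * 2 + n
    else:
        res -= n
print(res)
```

965

n=4: >2, res = 0*2+4 = 4
n=11: >2, res = 4*2+11 = 19
n=-1: not >2, res = 19-(-1) = 20
n=0: not >2, res = 20-0 = 20
n=12: >2, res = 20*2+12 = 52
n=10: >2, res = 52*2+10 = 114
n=9: >2, res = 114*2+9 = 237
n=4: >2, res = 237*2+4 = 478
n=9: >2, res = 478*2+9 = 965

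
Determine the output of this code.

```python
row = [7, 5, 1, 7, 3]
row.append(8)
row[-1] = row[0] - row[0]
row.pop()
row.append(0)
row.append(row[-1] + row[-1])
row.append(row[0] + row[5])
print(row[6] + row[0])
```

append 8 → [7, 5, 1, 7, 3, 8]
row[-1] = row[0]-row[0] = 7-7 = 0 → [7, 5, 1, 7, 3, 0]
pop() removes 0 → [7, 5, 1, 7, 3]
append 0 → [7, 5, 1, 7, 3, 0]
append row[-1]+row[-1] = 0+0 = 0 → [7, 5, 1, 7, 3, 0, 0]
append row[0]+row[5] = 7+0 = 7 → [7, 5, 1, 7, 3, 0, 0, 7]
row[6]+row[0] = 0+7 = 7

7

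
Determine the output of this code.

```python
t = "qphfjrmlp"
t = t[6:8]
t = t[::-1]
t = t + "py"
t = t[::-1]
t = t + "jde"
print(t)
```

slice [6:8] → 'ml'
reverse → 'lm'
+ 'py' → 'lmpy'
reverse → 'ypml'
+ 'jde' → 'ypmljde'

ypmljde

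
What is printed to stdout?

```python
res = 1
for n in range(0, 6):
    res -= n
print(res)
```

-14

n=0: res = 1-0 = 1
n=1: res = 1-1 = 0
n=2: res = 0-2 = -2
n=3: res = (-2)-3 = -5
n=4: res = (-5)-4 = -9
n=5: res = (-9)-5 = -14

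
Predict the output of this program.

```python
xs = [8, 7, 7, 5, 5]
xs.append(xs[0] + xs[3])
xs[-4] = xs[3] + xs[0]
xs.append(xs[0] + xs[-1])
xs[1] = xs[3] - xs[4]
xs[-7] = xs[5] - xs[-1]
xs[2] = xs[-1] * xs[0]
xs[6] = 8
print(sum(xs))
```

append xs[0]+xs[3] = 8+5 = 13 → [8, 7, 7, 5, 5, 13]
xs[-4] = xs[3]+xs[0] = 5+8 = 13 → [8, 7, 13, 5, 5, 13]
append xs[0]+xs[-1] = 8+13 = 21 → [8, 7, 13, 5, 5, 13, 21]
xs[1] = xs[3]-xs[4] = 5-5 = 0 → [8, 0, 13, 5, 5, 13, 21]
xs[-7] = xs[5]-xs[-1] = 13-21 = -8 → [-8, 0, 13, 5, 5, 13, 21]
xs[2] = xs[-1]*xs[0] = 21*(-8) = -168 → [-8, 0, -168, 5, 5, 13, 21]
xs[6] = 8 → [-8, 0, -168, 5, 5, 13, 8]
sum = -145

-145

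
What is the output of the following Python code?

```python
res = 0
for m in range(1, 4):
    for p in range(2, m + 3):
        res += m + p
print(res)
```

m=1,p=2: res = 0+3 = 3
m=1,p=3: res = 3+4 = 7
m=2,p=2: res = 7+4 = 11
m=2,p=3: res = 11+5 = 16
m=2,p=4: res = 16+6 = 22
m=3,p=2: res = 22+5 = 27
m=3,p=3: res = 27+6 = 33
m=3,p=4: res = 33+7 = 40
m=3,p=5: res = 40+8 = 48

48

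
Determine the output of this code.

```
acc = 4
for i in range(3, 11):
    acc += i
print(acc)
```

56

i=3: acc = 4+3 = 7
i=4: acc = 7+4 = 11
i=5: acc = 11+5 = 16
i=6: acc = 16+6 = 22
i=7: acc = 22+7 = 29
i=8: acc = 29+8 = 37
i=9: acc = 37+9 = 46
i=10: acc = 46+10 = 56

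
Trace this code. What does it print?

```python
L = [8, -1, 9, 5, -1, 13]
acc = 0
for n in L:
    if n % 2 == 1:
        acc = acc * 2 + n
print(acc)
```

87

n=8: not odd
n=-1: odd, acc = 0*2+(-1) = -1
n=9: odd, acc = (-1)*2+9 = 7
n=5: odd, acc = 7*2+5 = 19
n=-1: odd, acc = 19*2+(-1) = 37
n=13: odd, acc = 37*2+13 = 87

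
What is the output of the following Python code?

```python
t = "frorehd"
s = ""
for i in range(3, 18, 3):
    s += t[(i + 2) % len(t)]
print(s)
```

i=3: add t[5]='h' → 'h'
i=6: add t[1]='r' → 'hr'
i=9: add t[4]='e' → 'hre'
i=12: add t[0]='f' → 'href'
i=15: add t[3]='r' → 'hrefr'

hrefr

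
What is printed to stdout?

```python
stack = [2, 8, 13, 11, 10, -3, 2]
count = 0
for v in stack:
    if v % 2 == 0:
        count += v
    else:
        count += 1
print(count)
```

25

v=2: even, count = 0+2 = 2
v=8: even, count = 2+8 = 10
v=13: not even, count = 10+1 = 11
v=11: not even, count = 11+1 = 12
v=10: even, count = 12+10 = 22
v=-3: not even, count = 22+1 = 23
v=2: even, count = 23+2 = 25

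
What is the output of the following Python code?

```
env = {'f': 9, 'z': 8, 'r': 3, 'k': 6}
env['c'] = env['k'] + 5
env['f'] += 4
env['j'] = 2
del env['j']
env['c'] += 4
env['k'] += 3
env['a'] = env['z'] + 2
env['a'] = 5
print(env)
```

env['c'] = env['k']+5 = 11 → {'f': 9, 'z': 8, 'r': 3, 'k': 6, 'c': 11}
env['f'] = 9+4 = 13 → {'f': 13, 'z': 8, 'r': 3, 'k': 6, 'c': 11}
env['j'] = 2 → {'f': 13, 'z': 8, 'r': 3, 'k': 6, 'c': 11, 'j': 2}
del 'j' → {'f': 13, 'z': 8, 'r': 3, 'k': 6, 'c': 11}
env['c'] = 11+4 = 15 → {'f': 13, 'z': 8, 'r': 3, 'k': 6, 'c': 15}
env['k'] = 6+3 = 9 → {'f': 13, 'z': 8, 'r': 3, 'k': 9, 'c': 15}
env['a'] = env['z']+2 = 10 → {'f': 13, 'z': 8, 'r': 3, 'k': 9, 'c': 15, 'a': 10}
env['a'] = 5 → {'f': 13, 'z': 8, 'r': 3, 'k': 9, 'c': 15, 'a': 5}

{'f': 13, 'z': 8, 'r': 3, 'k': 9, 'c': 15, 'a': 5}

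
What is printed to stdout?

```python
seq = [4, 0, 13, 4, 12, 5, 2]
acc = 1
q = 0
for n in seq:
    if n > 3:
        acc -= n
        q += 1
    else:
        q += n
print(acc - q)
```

n=4: >3, acc = 1-4 = -3; q=1
n=0: not >3; q=1
n=13: >3, acc = (-3)-13 = -16; q=2
n=4: >3, acc = (-16)-4 = -20; q=3
n=12: >3, acc = (-20)-12 = -32; q=4
n=5: >3, acc = (-32)-5 = -37; q=5
n=2: not >3; q=7
acc-q = (-37)-7 = -44

-44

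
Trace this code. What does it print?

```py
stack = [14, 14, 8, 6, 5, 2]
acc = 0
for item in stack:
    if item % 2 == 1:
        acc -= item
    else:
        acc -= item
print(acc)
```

-49

item=14: not odd, acc = 0-14 = -14
item=14: not odd, acc = (-14)-14 = -28
item=8: not odd, acc = (-28)-8 = -36
item=6: not odd, acc = (-36)-6 = -42
item=5: odd, acc = (-42)-5 = -47
item=2: not odd, acc = (-47)-2 = -49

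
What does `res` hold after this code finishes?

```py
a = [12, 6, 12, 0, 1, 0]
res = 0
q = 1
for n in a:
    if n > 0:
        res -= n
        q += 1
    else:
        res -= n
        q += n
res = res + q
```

n=12: >0, res = 0-12 = -12; q=2
n=6: >0, res = (-12)-6 = -18; q=3
n=12: >0, res = (-18)-12 = -30; q=4
n=0: not >0, res = (-30)-0 = -30; q=4
n=1: >0, res = (-30)-1 = -31; q=5
n=0: not >0, res = (-31)-0 = -31; q=5
res+q = (-31)+5 = -26

-26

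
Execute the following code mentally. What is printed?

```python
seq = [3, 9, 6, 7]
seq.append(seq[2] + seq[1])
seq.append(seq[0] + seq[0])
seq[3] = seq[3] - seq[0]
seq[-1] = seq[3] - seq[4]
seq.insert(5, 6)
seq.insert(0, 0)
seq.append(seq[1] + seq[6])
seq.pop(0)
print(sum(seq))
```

41

append seq[2]+seq[1] = 6+9 = 15 → [3, 9, 6, 7, 15]
append seq[0]+seq[0] = 3+3 = 6 → [3, 9, 6, 7, 15, 6]
seq[3] = seq[3]-seq[0] = 7-3 = 4 → [3, 9, 6, 4, 15, 6]
seq[-1] = seq[3]-seq[4] = 4-15 = -11 → [3, 9, 6, 4, 15, -11]
insert 6 at 5 → [3, 9, 6, 4, 15, 6, -11]
insert 0 at 0 → [0, 3, 9, 6, 4, 15, 6, -11]
append seq[1]+seq[6] = 3+6 = 9 → [0, 3, 9, 6, 4, 15, 6, -11, 9]
pop(0) removes 0 → [3, 9, 6, 4, 15, 6, -11, 9]
sum = 41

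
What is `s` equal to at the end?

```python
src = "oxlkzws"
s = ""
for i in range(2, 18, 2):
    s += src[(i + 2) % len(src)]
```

i=2: add src[4]='z' → 'z'
i=4: add src[6]='s' → 'zs'
i=6: add src[1]='x' → 'zsx'
i=8: add src[3]='k' → 'zsxk'
i=10: add src[5]='w' → 'zsxkw'
i=12: add src[0]='o' → 'zsxkwo'
i=14: add src[2]='l' → 'zsxkwol'
i=16: add src[4]='z' → 'zsxkwolz'

'zsxkwolz'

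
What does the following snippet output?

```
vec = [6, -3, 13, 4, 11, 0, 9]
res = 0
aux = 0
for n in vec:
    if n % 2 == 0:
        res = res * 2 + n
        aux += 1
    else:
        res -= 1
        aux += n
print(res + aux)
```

n=6: even, res = 0*2+6 = 6; aux=1
n=-3: not even, res = 6-1 = 5; aux=-2
n=13: not even, res = 5-1 = 4; aux=11
n=4: even, res = 4*2+4 = 12; aux=12
n=11: not even, res = 12-1 = 11; aux=23
n=0: even, res = 11*2+0 = 22; aux=24
n=9: not even, res = 22-1 = 21; aux=33
res+aux = 21+33 = 54

54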